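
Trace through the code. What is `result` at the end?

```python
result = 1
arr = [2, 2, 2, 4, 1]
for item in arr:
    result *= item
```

Let's trace through this code step by step.

Initialize: result = 1
Initialize: arr = [2, 2, 2, 4, 1]
Entering loop: for item in arr:

After execution: result = 32
32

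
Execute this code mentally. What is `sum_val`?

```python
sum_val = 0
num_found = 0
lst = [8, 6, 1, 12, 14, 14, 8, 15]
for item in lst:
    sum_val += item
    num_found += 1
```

Let's trace through this code step by step.

Initialize: sum_val = 0
Initialize: num_found = 0
Initialize: lst = [8, 6, 1, 12, 14, 14, 8, 15]
Entering loop: for item in lst:

After execution: sum_val = 78
78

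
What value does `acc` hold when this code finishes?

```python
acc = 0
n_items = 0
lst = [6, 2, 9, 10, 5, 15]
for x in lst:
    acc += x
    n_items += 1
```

Let's trace through this code step by step.

Initialize: acc = 0
Initialize: n_items = 0
Initialize: lst = [6, 2, 9, 10, 5, 15]
Entering loop: for x in lst:

After execution: acc = 47
47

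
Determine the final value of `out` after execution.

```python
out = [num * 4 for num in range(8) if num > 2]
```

Let's trace through this code step by step.

Initialize: out = [num * 4 for num in range(8) if num > 2]

After execution: out = [12, 16, 20, 24, 28]
[12, 16, 20, 24, 28]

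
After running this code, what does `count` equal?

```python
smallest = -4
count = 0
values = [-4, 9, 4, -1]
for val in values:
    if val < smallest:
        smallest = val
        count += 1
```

Let's trace through this code step by step.

Initialize: smallest = -4
Initialize: count = 0
Initialize: values = [-4, 9, 4, -1]
Entering loop: for val in values:

After execution: count = 0
0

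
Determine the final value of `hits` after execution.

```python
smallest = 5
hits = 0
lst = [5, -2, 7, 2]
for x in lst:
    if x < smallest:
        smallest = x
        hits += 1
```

Let's trace through this code step by step.

Initialize: smallest = 5
Initialize: hits = 0
Initialize: lst = [5, -2, 7, 2]
Entering loop: for x in lst:

After execution: hits = 1
1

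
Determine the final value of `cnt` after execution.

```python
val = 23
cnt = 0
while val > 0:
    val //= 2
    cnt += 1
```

Let's trace through this code step by step.

Initialize: val = 23
Initialize: cnt = 0
Entering loop: while val > 0:

After execution: cnt = 5
5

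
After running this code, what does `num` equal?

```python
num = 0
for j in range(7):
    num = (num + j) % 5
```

Let's trace through this code step by step.

Initialize: num = 0
Entering loop: for j in range(7):

After execution: num = 1
1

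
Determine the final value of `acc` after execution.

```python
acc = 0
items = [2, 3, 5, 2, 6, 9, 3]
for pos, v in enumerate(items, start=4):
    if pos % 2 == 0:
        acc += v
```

Let's trace through this code step by step.

Initialize: acc = 0
Initialize: items = [2, 3, 5, 2, 6, 9, 3]
Entering loop: for pos, v in enumerate(items, start=4):

After execution: acc = 16
16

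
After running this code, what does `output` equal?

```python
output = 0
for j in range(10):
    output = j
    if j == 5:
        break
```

Let's trace through this code step by step.

Initialize: output = 0
Entering loop: for j in range(10):

After execution: output = 5
5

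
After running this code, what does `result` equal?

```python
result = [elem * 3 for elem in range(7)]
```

Let's trace through this code step by step.

Initialize: result = [elem * 3 for elem in range(7)]

After execution: result = [0, 3, 6, 9, 12, 15, 18]
[0, 3, 6, 9, 12, 15, 18]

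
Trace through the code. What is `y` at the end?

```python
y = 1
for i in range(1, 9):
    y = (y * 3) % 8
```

Let's trace through this code step by step.

Initialize: y = 1
Entering loop: for i in range(1, 9):

After execution: y = 1
1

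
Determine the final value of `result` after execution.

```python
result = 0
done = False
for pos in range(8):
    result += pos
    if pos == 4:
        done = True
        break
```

Let's trace through this code step by step.

Initialize: result = 0
Initialize: done = False
Entering loop: for pos in range(8):

After execution: result = 10
10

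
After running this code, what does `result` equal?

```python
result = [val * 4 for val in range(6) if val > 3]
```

Let's trace through this code step by step.

Initialize: result = [val * 4 for val in range(6) if val > 3]

After execution: result = [16, 20]
[16, 20]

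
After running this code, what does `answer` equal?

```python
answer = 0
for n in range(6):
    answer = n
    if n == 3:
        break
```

Let's trace through this code step by step.

Initialize: answer = 0
Entering loop: for n in range(6):

After execution: answer = 3
3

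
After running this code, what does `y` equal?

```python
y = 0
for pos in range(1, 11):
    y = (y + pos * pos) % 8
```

Let's trace through this code step by step.

Initialize: y = 0
Entering loop: for pos in range(1, 11):

After execution: y = 1
1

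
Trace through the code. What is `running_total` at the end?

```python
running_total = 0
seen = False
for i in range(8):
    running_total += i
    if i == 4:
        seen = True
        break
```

Let's trace through this code step by step.

Initialize: running_total = 0
Initialize: seen = False
Entering loop: for i in range(8):

After execution: running_total = 10
10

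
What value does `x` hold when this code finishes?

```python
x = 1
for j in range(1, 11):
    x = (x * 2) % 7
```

Let's trace through this code step by step.

Initialize: x = 1
Entering loop: for j in range(1, 11):

After execution: x = 2
2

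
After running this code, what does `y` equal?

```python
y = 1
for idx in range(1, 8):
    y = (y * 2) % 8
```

Let's trace through this code step by step.

Initialize: y = 1
Entering loop: for idx in range(1, 8):

After execution: y = 0
0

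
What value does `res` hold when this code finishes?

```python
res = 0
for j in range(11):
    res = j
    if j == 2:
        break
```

Let's trace through this code step by step.

Initialize: res = 0
Entering loop: for j in range(11):

After execution: res = 2
2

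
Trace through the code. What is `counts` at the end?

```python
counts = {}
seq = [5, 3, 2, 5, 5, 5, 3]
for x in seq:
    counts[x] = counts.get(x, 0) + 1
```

Let's trace through this code step by step.

Initialize: counts = {}
Initialize: seq = [5, 3, 2, 5, 5, 5, 3]
Entering loop: for x in seq:

After execution: counts = {5: 4, 3: 2, 2: 1}
{5: 4, 3: 2, 2: 1}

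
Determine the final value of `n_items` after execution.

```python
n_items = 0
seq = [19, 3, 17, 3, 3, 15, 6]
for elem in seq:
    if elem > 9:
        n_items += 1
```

Let's trace through this code step by step.

Initialize: n_items = 0
Initialize: seq = [19, 3, 17, 3, 3, 15, 6]
Entering loop: for elem in seq:

After execution: n_items = 3
3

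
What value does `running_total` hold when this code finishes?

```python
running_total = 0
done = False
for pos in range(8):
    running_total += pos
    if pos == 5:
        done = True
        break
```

Let's trace through this code step by step.

Initialize: running_total = 0
Initialize: done = False
Entering loop: for pos in range(8):

After execution: running_total = 15
15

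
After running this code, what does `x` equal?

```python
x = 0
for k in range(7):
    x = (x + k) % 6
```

Let's trace through this code step by step.

Initialize: x = 0
Entering loop: for k in range(7):

After execution: x = 3
3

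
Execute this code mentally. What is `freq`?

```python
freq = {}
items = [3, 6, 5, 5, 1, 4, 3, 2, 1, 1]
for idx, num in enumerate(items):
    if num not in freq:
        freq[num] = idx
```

Let's trace through this code step by step.

Initialize: freq = {}
Initialize: items = [3, 6, 5, 5, 1, 4, 3, 2, 1, 1]
Entering loop: for idx, num in enumerate(items):

After execution: freq = {3: 0, 6: 1, 5: 2, 1: 4, 4: 5, 2: 7}
{3: 0, 6: 1, 5: 2, 1: 4, 4: 5, 2: 7}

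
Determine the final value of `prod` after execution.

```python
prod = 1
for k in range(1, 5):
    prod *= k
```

Let's trace through this code step by step.

Initialize: prod = 1
Entering loop: for k in range(1, 5):

After execution: prod = 24
24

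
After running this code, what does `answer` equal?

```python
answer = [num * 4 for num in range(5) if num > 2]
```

Let's trace through this code step by step.

Initialize: answer = [num * 4 for num in range(5) if num > 2]

After execution: answer = [12, 16]
[12, 16]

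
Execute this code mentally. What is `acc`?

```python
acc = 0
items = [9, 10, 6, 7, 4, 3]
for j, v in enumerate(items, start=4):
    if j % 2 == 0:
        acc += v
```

Let's trace through this code step by step.

Initialize: acc = 0
Initialize: items = [9, 10, 6, 7, 4, 3]
Entering loop: for j, v in enumerate(items, start=4):

After execution: acc = 19
19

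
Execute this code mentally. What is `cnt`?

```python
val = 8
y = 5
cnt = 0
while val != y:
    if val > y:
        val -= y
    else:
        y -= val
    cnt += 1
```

Let's trace through this code step by step.

Initialize: val = 8
Initialize: y = 5
Initialize: cnt = 0
Entering loop: while val != y:

After execution: cnt = 4
4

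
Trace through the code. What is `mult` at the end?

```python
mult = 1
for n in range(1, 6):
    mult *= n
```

Let's trace through this code step by step.

Initialize: mult = 1
Entering loop: for n in range(1, 6):

After execution: mult = 120
120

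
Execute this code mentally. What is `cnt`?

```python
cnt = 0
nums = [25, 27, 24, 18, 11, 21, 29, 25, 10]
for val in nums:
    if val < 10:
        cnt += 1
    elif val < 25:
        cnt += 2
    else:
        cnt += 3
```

Let's trace through this code step by step.

Initialize: cnt = 0
Initialize: nums = [25, 27, 24, 18, 11, 21, 29, 25, 10]
Entering loop: for val in nums:

After execution: cnt = 22
22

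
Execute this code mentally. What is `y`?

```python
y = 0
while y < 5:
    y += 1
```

Let's trace through this code step by step.

Initialize: y = 0
Entering loop: while y < 5:

After execution: y = 5
5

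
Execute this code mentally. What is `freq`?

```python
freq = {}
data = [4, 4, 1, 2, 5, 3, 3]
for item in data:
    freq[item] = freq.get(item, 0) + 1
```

Let's trace through this code step by step.

Initialize: freq = {}
Initialize: data = [4, 4, 1, 2, 5, 3, 3]
Entering loop: for item in data:

After execution: freq = {4: 2, 1: 1, 2: 1, 5: 1, 3: 2}
{4: 2, 1: 1, 2: 1, 5: 1, 3: 2}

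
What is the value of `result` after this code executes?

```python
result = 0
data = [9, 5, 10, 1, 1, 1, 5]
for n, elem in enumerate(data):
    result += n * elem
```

Let's trace through this code step by step.

Initialize: result = 0
Initialize: data = [9, 5, 10, 1, 1, 1, 5]
Entering loop: for n, elem in enumerate(data):

After execution: result = 67
67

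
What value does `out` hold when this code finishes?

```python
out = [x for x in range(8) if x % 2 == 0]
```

Let's trace through this code step by step.

Initialize: out = [x for x in range(8) if x % 2 == 0]

After execution: out = [0, 2, 4, 6]
[0, 2, 4, 6]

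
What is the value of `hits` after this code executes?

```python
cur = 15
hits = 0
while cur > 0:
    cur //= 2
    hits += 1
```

Let's trace through this code step by step.

Initialize: cur = 15
Initialize: hits = 0
Entering loop: while cur > 0:

After execution: hits = 4
4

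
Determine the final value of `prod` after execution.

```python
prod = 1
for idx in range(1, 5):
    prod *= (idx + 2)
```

Let's trace through this code step by step.

Initialize: prod = 1
Entering loop: for idx in range(1, 5):

After execution: prod = 360
360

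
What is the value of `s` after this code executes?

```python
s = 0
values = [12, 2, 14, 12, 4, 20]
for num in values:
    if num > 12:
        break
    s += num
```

Let's trace through this code step by step.

Initialize: s = 0
Initialize: values = [12, 2, 14, 12, 4, 20]
Entering loop: for num in values:

After execution: s = 14
14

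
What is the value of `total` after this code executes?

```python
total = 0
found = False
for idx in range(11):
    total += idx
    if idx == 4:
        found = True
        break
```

Let's trace through this code step by step.

Initialize: total = 0
Initialize: found = False
Entering loop: for idx in range(11):

After execution: total = 10
10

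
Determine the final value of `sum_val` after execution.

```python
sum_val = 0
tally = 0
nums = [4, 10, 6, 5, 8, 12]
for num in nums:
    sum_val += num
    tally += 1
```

Let's trace through this code step by step.

Initialize: sum_val = 0
Initialize: tally = 0
Initialize: nums = [4, 10, 6, 5, 8, 12]
Entering loop: for num in nums:

After execution: sum_val = 45
45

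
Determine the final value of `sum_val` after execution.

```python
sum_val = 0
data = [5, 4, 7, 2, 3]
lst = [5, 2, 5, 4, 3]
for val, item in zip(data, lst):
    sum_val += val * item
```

Let's trace through this code step by step.

Initialize: sum_val = 0
Initialize: data = [5, 4, 7, 2, 3]
Initialize: lst = [5, 2, 5, 4, 3]
Entering loop: for val, item in zip(data, lst):

After execution: sum_val = 85
85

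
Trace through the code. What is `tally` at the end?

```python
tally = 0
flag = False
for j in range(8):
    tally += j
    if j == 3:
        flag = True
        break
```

Let's trace through this code step by step.

Initialize: tally = 0
Initialize: flag = False
Entering loop: for j in range(8):

After execution: tally = 6
6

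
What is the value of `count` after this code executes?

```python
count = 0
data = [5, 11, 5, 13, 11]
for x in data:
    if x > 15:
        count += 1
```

Let's trace through this code step by step.

Initialize: count = 0
Initialize: data = [5, 11, 5, 13, 11]
Entering loop: for x in data:

After execution: count = 0
0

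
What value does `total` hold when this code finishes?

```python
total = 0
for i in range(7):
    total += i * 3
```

Let's trace through this code step by step.

Initialize: total = 0
Entering loop: for i in range(7):

After execution: total = 63
63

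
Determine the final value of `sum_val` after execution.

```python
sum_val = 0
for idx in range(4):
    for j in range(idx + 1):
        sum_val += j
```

Let's trace through this code step by step.

Initialize: sum_val = 0
Entering loop: for idx in range(4):

After execution: sum_val = 10
10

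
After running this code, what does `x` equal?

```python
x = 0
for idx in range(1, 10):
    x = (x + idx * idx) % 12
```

Let's trace through this code step by step.

Initialize: x = 0
Entering loop: for idx in range(1, 10):

After execution: x = 9
9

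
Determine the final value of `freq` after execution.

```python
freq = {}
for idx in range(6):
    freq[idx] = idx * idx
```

Let's trace through this code step by step.

Initialize: freq = {}
Entering loop: for idx in range(6):

After execution: freq = {0: 0, 1: 1, 2: 4, 3: 9, 4: 16, 5: 25}
{0: 0, 1: 1, 2: 4, 3: 9, 4: 16, 5: 25}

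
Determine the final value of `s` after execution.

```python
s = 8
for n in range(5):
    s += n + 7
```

Let's trace through this code step by step.

Initialize: s = 8
Entering loop: for n in range(5):

After execution: s = 53
53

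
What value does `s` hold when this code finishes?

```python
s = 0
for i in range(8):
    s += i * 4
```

Let's trace through this code step by step.

Initialize: s = 0
Entering loop: for i in range(8):

After execution: s = 112
112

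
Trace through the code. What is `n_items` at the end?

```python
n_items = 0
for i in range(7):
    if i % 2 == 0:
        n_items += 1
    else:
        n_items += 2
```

Let's trace through this code step by step.

Initialize: n_items = 0
Entering loop: for i in range(7):

After execution: n_items = 10
10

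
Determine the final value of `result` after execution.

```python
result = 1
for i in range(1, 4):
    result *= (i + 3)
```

Let's trace through this code step by step.

Initialize: result = 1
Entering loop: for i in range(1, 4):

After execution: result = 120
120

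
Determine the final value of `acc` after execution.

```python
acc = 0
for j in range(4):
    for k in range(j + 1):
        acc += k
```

Let's trace through this code step by step.

Initialize: acc = 0
Entering loop: for j in range(4):

After execution: acc = 10
10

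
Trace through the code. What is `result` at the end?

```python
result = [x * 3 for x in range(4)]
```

Let's trace through this code step by step.

Initialize: result = [x * 3 for x in range(4)]

After execution: result = [0, 3, 6, 9]
[0, 3, 6, 9]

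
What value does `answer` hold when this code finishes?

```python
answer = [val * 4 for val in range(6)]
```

Let's trace through this code step by step.

Initialize: answer = [val * 4 for val in range(6)]

After execution: answer = [0, 4, 8, 12, 16, 20]
[0, 4, 8, 12, 16, 20]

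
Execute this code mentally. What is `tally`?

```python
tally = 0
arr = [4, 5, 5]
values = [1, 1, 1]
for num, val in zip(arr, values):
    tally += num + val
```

Let's trace through this code step by step.

Initialize: tally = 0
Initialize: arr = [4, 5, 5]
Initialize: values = [1, 1, 1]
Entering loop: for num, val in zip(arr, values):

After execution: tally = 17
17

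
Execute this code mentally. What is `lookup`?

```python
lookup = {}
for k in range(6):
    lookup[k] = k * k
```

Let's trace through this code step by step.

Initialize: lookup = {}
Entering loop: for k in range(6):

After execution: lookup = {0: 0, 1: 1, 2: 4, 3: 9, 4: 16, 5: 25}
{0: 0, 1: 1, 2: 4, 3: 9, 4: 16, 5: 25}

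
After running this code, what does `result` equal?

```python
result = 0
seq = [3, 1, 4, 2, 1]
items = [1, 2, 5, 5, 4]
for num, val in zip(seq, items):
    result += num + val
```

Let's trace through this code step by step.

Initialize: result = 0
Initialize: seq = [3, 1, 4, 2, 1]
Initialize: items = [1, 2, 5, 5, 4]
Entering loop: for num, val in zip(seq, items):

After execution: result = 28
28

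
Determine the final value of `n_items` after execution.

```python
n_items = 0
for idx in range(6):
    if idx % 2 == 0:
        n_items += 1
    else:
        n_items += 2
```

Let's trace through this code step by step.

Initialize: n_items = 0
Entering loop: for idx in range(6):

After execution: n_items = 9
9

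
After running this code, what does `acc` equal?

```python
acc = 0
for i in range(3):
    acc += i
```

Let's trace through this code step by step.

Initialize: acc = 0
Entering loop: for i in range(3):

After execution: acc = 3
3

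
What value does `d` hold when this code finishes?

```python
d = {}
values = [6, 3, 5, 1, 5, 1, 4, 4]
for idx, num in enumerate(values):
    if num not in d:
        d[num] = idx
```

Let's trace through this code step by step.

Initialize: d = {}
Initialize: values = [6, 3, 5, 1, 5, 1, 4, 4]
Entering loop: for idx, num in enumerate(values):

After execution: d = {6: 0, 3: 1, 5: 2, 1: 3, 4: 6}
{6: 0, 3: 1, 5: 2, 1: 3, 4: 6}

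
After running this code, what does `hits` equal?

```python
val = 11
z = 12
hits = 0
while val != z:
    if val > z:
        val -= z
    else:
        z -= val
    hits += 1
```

Let's trace through this code step by step.

Initialize: val = 11
Initialize: z = 12
Initialize: hits = 0
Entering loop: while val != z:

After execution: hits = 11
11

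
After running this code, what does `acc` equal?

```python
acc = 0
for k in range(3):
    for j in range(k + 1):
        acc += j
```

Let's trace through this code step by step.

Initialize: acc = 0
Entering loop: for k in range(3):

After execution: acc = 4
4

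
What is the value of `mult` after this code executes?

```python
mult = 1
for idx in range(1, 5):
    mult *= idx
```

Let's trace through this code step by step.

Initialize: mult = 1
Entering loop: for idx in range(1, 5):

After execution: mult = 24
24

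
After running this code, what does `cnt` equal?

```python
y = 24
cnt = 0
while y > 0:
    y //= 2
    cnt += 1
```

Let's trace through this code step by step.

Initialize: y = 24
Initialize: cnt = 0
Entering loop: while y > 0:

After execution: cnt = 5
5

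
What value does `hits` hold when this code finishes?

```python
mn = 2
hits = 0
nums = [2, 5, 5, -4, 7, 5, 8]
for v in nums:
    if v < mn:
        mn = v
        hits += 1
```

Let's trace through this code step by step.

Initialize: mn = 2
Initialize: hits = 0
Initialize: nums = [2, 5, 5, -4, 7, 5, 8]
Entering loop: for v in nums:

After execution: hits = 1
1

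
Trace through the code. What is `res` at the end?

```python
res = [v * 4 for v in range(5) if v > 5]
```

Let's trace through this code step by step.

Initialize: res = [v * 4 for v in range(5) if v > 5]

After execution: res = []
[]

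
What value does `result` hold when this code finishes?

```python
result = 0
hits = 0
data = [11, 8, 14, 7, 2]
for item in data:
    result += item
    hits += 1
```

Let's trace through this code step by step.

Initialize: result = 0
Initialize: hits = 0
Initialize: data = [11, 8, 14, 7, 2]
Entering loop: for item in data:

After execution: result = 42
42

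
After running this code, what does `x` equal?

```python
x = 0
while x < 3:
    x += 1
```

Let's trace through this code step by step.

Initialize: x = 0
Entering loop: while x < 3:

After execution: x = 3
3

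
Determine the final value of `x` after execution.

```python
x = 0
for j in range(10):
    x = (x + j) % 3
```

Let's trace through this code step by step.

Initialize: x = 0
Entering loop: for j in range(10):

After execution: x = 0
0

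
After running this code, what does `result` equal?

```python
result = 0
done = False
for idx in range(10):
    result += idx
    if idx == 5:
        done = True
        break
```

Let's trace through this code step by step.

Initialize: result = 0
Initialize: done = False
Entering loop: for idx in range(10):

After execution: result = 15
15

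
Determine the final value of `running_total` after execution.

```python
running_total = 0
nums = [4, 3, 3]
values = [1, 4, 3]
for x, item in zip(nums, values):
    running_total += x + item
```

Let's trace through this code step by step.

Initialize: running_total = 0
Initialize: nums = [4, 3, 3]
Initialize: values = [1, 4, 3]
Entering loop: for x, item in zip(nums, values):

After execution: running_total = 18
18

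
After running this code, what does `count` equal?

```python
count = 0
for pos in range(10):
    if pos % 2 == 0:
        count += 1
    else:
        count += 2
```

Let's trace through this code step by step.

Initialize: count = 0
Entering loop: for pos in range(10):

After execution: count = 15
15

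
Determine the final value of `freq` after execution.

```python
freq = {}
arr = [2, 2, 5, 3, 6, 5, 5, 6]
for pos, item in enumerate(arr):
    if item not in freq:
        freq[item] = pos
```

Let's trace through this code step by step.

Initialize: freq = {}
Initialize: arr = [2, 2, 5, 3, 6, 5, 5, 6]
Entering loop: for pos, item in enumerate(arr):

After execution: freq = {2: 0, 5: 2, 3: 3, 6: 4}
{2: 0, 5: 2, 3: 3, 6: 4}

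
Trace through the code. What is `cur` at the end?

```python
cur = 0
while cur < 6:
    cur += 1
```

Let's trace through this code step by step.

Initialize: cur = 0
Entering loop: while cur < 6:

After execution: cur = 6
6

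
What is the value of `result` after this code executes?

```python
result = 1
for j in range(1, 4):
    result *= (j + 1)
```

Let's trace through this code step by step.

Initialize: result = 1
Entering loop: for j in range(1, 4):

After execution: result = 24
24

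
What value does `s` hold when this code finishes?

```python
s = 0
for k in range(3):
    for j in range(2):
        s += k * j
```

Let's trace through this code step by step.

Initialize: s = 0
Entering loop: for k in range(3):

After execution: s = 3
3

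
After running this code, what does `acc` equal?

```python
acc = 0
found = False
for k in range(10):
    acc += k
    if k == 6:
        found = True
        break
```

Let's trace through this code step by step.

Initialize: acc = 0
Initialize: found = False
Entering loop: for k in range(10):

After execution: acc = 21
21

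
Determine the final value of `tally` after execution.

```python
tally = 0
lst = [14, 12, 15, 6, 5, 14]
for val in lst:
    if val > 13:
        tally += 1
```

Let's trace through this code step by step.

Initialize: tally = 0
Initialize: lst = [14, 12, 15, 6, 5, 14]
Entering loop: for val in lst:

After execution: tally = 3
3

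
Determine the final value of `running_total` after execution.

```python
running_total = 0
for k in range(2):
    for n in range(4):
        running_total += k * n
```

Let's trace through this code step by step.

Initialize: running_total = 0
Entering loop: for k in range(2):

After execution: running_total = 6
6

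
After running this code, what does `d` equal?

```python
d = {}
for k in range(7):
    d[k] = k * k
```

Let's trace through this code step by step.

Initialize: d = {}
Entering loop: for k in range(7):

After execution: d = {0: 0, 1: 1, 2: 4, 3: 9, 4: 16, 5: 25, 6: 36}
{0: 0, 1: 1, 2: 4, 3: 9, 4: 16, 5: 25, 6: 36}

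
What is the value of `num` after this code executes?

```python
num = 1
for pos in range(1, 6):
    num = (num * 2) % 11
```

Let's trace through this code step by step.

Initialize: num = 1
Entering loop: for pos in range(1, 6):

After execution: num = 10
10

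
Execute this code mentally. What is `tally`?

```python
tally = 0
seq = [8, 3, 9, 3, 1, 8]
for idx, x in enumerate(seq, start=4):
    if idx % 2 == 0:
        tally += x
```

Let's trace through this code step by step.

Initialize: tally = 0
Initialize: seq = [8, 3, 9, 3, 1, 8]
Entering loop: for idx, x in enumerate(seq, start=4):

After execution: tally = 18
18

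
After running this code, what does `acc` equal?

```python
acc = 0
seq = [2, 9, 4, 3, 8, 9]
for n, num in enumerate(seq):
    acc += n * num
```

Let's trace through this code step by step.

Initialize: acc = 0
Initialize: seq = [2, 9, 4, 3, 8, 9]
Entering loop: for n, num in enumerate(seq):

After execution: acc = 103
103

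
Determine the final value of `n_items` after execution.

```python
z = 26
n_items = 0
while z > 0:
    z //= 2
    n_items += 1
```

Let's trace through this code step by step.

Initialize: z = 26
Initialize: n_items = 0
Entering loop: while z > 0:

After execution: n_items = 5
5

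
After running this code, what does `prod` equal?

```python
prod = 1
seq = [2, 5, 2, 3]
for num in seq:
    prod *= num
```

Let's trace through this code step by step.

Initialize: prod = 1
Initialize: seq = [2, 5, 2, 3]
Entering loop: for num in seq:

After execution: prod = 60
60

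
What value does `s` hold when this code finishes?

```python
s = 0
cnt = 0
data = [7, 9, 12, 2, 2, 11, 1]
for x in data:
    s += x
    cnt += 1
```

Let's trace through this code step by step.

Initialize: s = 0
Initialize: cnt = 0
Initialize: data = [7, 9, 12, 2, 2, 11, 1]
Entering loop: for x in data:

After execution: s = 44
44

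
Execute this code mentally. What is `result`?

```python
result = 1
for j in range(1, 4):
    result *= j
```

Let's trace through this code step by step.

Initialize: result = 1
Entering loop: for j in range(1, 4):

After execution: result = 6
6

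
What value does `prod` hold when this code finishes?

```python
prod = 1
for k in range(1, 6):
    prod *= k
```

Let's trace through this code step by step.

Initialize: prod = 1
Entering loop: for k in range(1, 6):

After execution: prod = 120
120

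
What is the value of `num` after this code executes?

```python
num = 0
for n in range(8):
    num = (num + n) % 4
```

Let's trace through this code step by step.

Initialize: num = 0
Entering loop: for n in range(8):

After execution: num = 0
0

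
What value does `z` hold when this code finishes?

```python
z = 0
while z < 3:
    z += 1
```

Let's trace through this code step by step.

Initialize: z = 0
Entering loop: while z < 3:

After execution: z = 3
3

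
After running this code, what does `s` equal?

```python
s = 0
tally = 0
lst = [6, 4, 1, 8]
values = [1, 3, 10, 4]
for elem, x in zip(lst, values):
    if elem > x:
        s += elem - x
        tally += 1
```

Let's trace through this code step by step.

Initialize: s = 0
Initialize: tally = 0
Initialize: lst = [6, 4, 1, 8]
Initialize: values = [1, 3, 10, 4]
Entering loop: for elem, x in zip(lst, values):

After execution: s = 10
10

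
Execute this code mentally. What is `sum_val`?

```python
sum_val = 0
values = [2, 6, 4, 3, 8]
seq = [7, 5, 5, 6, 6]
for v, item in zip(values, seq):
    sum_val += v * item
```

Let's trace through this code step by step.

Initialize: sum_val = 0
Initialize: values = [2, 6, 4, 3, 8]
Initialize: seq = [7, 5, 5, 6, 6]
Entering loop: for v, item in zip(values, seq):

After execution: sum_val = 130
130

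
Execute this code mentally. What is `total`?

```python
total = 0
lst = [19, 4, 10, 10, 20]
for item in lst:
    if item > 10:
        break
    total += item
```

Let's trace through this code step by step.

Initialize: total = 0
Initialize: lst = [19, 4, 10, 10, 20]
Entering loop: for item in lst:

After execution: total = 0
0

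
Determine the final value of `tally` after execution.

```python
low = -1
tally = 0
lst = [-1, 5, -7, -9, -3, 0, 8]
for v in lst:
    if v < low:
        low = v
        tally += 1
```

Let's trace through this code step by step.

Initialize: low = -1
Initialize: tally = 0
Initialize: lst = [-1, 5, -7, -9, -3, 0, 8]
Entering loop: for v in lst:

After execution: tally = 2
2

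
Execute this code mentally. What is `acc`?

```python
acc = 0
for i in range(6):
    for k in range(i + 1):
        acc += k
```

Let's trace through this code step by step.

Initialize: acc = 0
Entering loop: for i in range(6):

After execution: acc = 35
35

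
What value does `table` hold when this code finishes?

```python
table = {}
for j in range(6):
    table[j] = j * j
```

Let's trace through this code step by step.

Initialize: table = {}
Entering loop: for j in range(6):

After execution: table = {0: 0, 1: 1, 2: 4, 3: 9, 4: 16, 5: 25}
{0: 0, 1: 1, 2: 4, 3: 9, 4: 16, 5: 25}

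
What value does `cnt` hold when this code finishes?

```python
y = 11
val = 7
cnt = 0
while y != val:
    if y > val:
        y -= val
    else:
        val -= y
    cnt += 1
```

Let's trace through this code step by step.

Initialize: y = 11
Initialize: val = 7
Initialize: cnt = 0
Entering loop: while y != val:

After execution: cnt = 5
5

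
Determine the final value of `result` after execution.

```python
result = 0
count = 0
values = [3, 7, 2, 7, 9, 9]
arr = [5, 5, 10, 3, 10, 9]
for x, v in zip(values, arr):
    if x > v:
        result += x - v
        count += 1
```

Let's trace through this code step by step.

Initialize: result = 0
Initialize: count = 0
Initialize: values = [3, 7, 2, 7, 9, 9]
Initialize: arr = [5, 5, 10, 3, 10, 9]
Entering loop: for x, v in zip(values, arr):

After execution: result = 6
6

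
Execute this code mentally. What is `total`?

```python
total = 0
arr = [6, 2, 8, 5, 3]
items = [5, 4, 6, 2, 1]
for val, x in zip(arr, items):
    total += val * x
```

Let's trace through this code step by step.

Initialize: total = 0
Initialize: arr = [6, 2, 8, 5, 3]
Initialize: items = [5, 4, 6, 2, 1]
Entering loop: for val, x in zip(arr, items):

After execution: total = 99
99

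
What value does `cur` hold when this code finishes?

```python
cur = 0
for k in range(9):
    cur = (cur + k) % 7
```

Let's trace through this code step by step.

Initialize: cur = 0
Entering loop: for k in range(9):

After execution: cur = 1
1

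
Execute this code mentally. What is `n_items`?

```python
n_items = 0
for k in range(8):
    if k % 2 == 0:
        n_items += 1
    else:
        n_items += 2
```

Let's trace through this code step by step.

Initialize: n_items = 0
Entering loop: for k in range(8):

After execution: n_items = 12
12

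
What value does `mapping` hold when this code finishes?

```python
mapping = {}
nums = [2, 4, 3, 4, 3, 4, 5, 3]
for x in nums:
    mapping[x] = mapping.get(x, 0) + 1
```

Let's trace through this code step by step.

Initialize: mapping = {}
Initialize: nums = [2, 4, 3, 4, 3, 4, 5, 3]
Entering loop: for x in nums:

After execution: mapping = {2: 1, 4: 3, 3: 3, 5: 1}
{2: 1, 4: 3, 3: 3, 5: 1}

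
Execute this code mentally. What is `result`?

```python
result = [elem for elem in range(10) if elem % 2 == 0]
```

Let's trace through this code step by step.

Initialize: result = [elem for elem in range(10) if elem % 2 == 0]

After execution: result = [0, 2, 4, 6, 8]
[0, 2, 4, 6, 8]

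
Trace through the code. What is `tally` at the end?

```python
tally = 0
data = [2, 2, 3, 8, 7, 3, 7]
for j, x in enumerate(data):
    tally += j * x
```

Let's trace through this code step by step.

Initialize: tally = 0
Initialize: data = [2, 2, 3, 8, 7, 3, 7]
Entering loop: for j, x in enumerate(data):

After execution: tally = 117
117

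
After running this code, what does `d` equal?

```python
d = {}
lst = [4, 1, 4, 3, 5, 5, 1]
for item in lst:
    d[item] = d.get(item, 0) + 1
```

Let's trace through this code step by step.

Initialize: d = {}
Initialize: lst = [4, 1, 4, 3, 5, 5, 1]
Entering loop: for item in lst:

After execution: d = {4: 2, 1: 2, 3: 1, 5: 2}
{4: 2, 1: 2, 3: 1, 5: 2}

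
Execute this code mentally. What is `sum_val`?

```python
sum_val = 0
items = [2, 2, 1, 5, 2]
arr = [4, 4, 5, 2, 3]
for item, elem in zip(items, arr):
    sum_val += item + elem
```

Let's trace through this code step by step.

Initialize: sum_val = 0
Initialize: items = [2, 2, 1, 5, 2]
Initialize: arr = [4, 4, 5, 2, 3]
Entering loop: for item, elem in zip(items, arr):

After execution: sum_val = 30
30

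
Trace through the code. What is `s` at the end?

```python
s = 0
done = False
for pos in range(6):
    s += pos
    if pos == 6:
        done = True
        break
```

Let's trace through this code step by step.

Initialize: s = 0
Initialize: done = False
Entering loop: for pos in range(6):

After execution: s = 15
15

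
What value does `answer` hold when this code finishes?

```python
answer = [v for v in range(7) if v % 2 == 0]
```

Let's trace through this code step by step.

Initialize: answer = [v for v in range(7) if v % 2 == 0]

After execution: answer = [0, 2, 4, 6]
[0, 2, 4, 6]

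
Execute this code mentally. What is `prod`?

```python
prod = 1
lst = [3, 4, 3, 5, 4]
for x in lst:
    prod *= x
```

Let's trace through this code step by step.

Initialize: prod = 1
Initialize: lst = [3, 4, 3, 5, 4]
Entering loop: for x in lst:

After execution: prod = 720
720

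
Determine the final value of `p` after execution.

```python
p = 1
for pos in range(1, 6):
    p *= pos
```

Let's trace through this code step by step.

Initialize: p = 1
Entering loop: for pos in range(1, 6):

After execution: p = 120
120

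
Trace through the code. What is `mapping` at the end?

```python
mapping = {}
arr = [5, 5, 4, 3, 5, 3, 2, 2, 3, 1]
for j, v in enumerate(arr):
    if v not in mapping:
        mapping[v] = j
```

Let's trace through this code step by step.

Initialize: mapping = {}
Initialize: arr = [5, 5, 4, 3, 5, 3, 2, 2, 3, 1]
Entering loop: for j, v in enumerate(arr):

After execution: mapping = {5: 0, 4: 2, 3: 3, 2: 6, 1: 9}
{5: 0, 4: 2, 3: 3, 2: 6, 1: 9}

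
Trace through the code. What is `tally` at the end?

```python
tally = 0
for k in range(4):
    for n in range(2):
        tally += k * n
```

Let's trace through this code step by step.

Initialize: tally = 0
Entering loop: for k in range(4):

After execution: tally = 6
6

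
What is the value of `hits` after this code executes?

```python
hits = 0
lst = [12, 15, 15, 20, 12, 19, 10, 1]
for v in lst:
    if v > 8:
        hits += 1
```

Let's trace through this code step by step.

Initialize: hits = 0
Initialize: lst = [12, 15, 15, 20, 12, 19, 10, 1]
Entering loop: for v in lst:

After execution: hits = 7
7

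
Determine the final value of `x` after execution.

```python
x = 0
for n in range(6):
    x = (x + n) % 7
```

Let's trace through this code step by step.

Initialize: x = 0
Entering loop: for n in range(6):

After execution: x = 1
1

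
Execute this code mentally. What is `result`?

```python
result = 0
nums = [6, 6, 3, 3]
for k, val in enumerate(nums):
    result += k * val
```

Let's trace through this code step by step.

Initialize: result = 0
Initialize: nums = [6, 6, 3, 3]
Entering loop: for k, val in enumerate(nums):

After execution: result = 21
21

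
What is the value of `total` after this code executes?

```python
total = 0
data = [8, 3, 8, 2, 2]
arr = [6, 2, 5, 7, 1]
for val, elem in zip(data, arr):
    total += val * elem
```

Let's trace through this code step by step.

Initialize: total = 0
Initialize: data = [8, 3, 8, 2, 2]
Initialize: arr = [6, 2, 5, 7, 1]
Entering loop: for val, elem in zip(data, arr):

After execution: total = 110
110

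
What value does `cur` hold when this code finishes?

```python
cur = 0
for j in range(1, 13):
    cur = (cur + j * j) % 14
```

Let's trace through this code step by step.

Initialize: cur = 0
Entering loop: for j in range(1, 13):

After execution: cur = 6
6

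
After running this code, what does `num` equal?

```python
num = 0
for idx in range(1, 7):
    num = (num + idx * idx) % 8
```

Let's trace through this code step by step.

Initialize: num = 0
Entering loop: for idx in range(1, 7):

After execution: num = 3
3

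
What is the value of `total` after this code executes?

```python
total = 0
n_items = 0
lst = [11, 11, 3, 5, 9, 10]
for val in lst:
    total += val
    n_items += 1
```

Let's trace through this code step by step.

Initialize: total = 0
Initialize: n_items = 0
Initialize: lst = [11, 11, 3, 5, 9, 10]
Entering loop: for val in lst:

After execution: total = 49
49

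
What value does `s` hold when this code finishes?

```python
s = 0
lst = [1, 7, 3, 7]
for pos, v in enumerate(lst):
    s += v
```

Let's trace through this code step by step.

Initialize: s = 0
Initialize: lst = [1, 7, 3, 7]
Entering loop: for pos, v in enumerate(lst):

After execution: s = 18
18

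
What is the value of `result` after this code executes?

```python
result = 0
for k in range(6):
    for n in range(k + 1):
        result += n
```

Let's trace through this code step by step.

Initialize: result = 0
Entering loop: for k in range(6):

After execution: result = 35
35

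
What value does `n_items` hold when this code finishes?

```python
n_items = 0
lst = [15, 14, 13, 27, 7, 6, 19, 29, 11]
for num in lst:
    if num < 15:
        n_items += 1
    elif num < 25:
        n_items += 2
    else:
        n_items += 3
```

Let's trace through this code step by step.

Initialize: n_items = 0
Initialize: lst = [15, 14, 13, 27, 7, 6, 19, 29, 11]
Entering loop: for num in lst:

After execution: n_items = 15
15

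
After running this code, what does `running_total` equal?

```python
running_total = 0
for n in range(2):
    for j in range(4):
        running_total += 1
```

Let's trace through this code step by step.

Initialize: running_total = 0
Entering loop: for n in range(2):

After execution: running_total = 8
8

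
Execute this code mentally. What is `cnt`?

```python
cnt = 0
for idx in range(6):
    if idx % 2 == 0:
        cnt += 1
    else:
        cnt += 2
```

Let's trace through this code step by step.

Initialize: cnt = 0
Entering loop: for idx in range(6):

After execution: cnt = 9
9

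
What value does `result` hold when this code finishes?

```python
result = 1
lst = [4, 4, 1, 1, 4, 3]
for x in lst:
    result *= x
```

Let's trace through this code step by step.

Initialize: result = 1
Initialize: lst = [4, 4, 1, 1, 4, 3]
Entering loop: for x in lst:

After execution: result = 192
192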